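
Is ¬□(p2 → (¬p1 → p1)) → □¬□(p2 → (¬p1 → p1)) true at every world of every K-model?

Tableau for the negation ¬(¬□(p2 → (¬p1 → p1)) → □¬□(p2 → (¬p1 → p1))):
1. ¬(¬□(p2 → (¬p1 → p1)) → □¬□(p2 → (¬p1 → p1))), u
2. ¬□(p2 → (¬p1 → p1)), u
3. ¬□¬□(p2 → (¬p1 → p1)), u
4. ¬(p2 → (¬p1 → p1)), v
5. p2, v
6. ¬(¬p1 → p1), v
7. ¬p1, v
8. □(p2 → (¬p1 → p1)), w
Accessibility: uRv, uRw
The negation has an open branch (countermodel exists).

Invalid (countermodel exists)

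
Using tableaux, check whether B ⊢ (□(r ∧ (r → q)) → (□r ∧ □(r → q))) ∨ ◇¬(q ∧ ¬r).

Tableau for the negation ¬((□(r ∧ (r → q)) → (□r ∧ □(r → q))) ∨ ◇¬(q ∧ ¬r)):
1. ¬((□(r ∧ (r → q)) → (□r ∧ □(r → q))) ∨ ◇¬(q ∧ ¬r)), 0
2. ¬(□(r ∧ (r → q)) → (□r ∧ □(r → q))), 0
3. ¬◇¬(q ∧ ¬r), 0
4. □(r ∧ (r → q)), 0
5. ¬(□r ∧ □(r → q)), 0
6. q ∧ ¬r, 0
7. q, 0
8. ¬r, 0
9. r ∧ (r → q), 0
10. r, 0
11. r → q, 0
Accessibility: 0R0
Branch closes: r and ¬r both at 0.
Every branch of the negation's tableau closes; the branch above is one of them.

Valid in B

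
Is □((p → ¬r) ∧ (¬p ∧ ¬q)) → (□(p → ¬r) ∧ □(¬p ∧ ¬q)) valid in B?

Tableau for the negation ¬(□((p → ¬r) ∧ (¬p ∧ ¬q)) → (□(p → ¬r) ∧ □(¬p ∧ ¬q))):
1. ¬(□((p → ¬r) ∧ (¬p ∧ ¬q)) → (□(p → ¬r) ∧ □(¬p ∧ ¬q))), 0
2. □((p → ¬r) ∧ (¬p ∧ ¬q)), 0
3. ¬(□(p → ¬r) ∧ □(¬p ∧ ¬q)), 0
4. (p → ¬r) ∧ (¬p ∧ ¬q), 0
5. p → ¬r, 0
6. ¬p ∧ ¬q, 0
7. ¬p, 0
8. ¬q, 0
9. ¬□(¬p ∧ ¬q), 0
10. ¬r, 0
11. ¬(¬p ∧ ¬q), 1
12. (p → ¬r) ∧ (¬p ∧ ¬q), 1
13. p → ¬r, 1
14. ¬p ∧ ¬q, 1
15. ¬p, 1
16. ¬q, 1
17. q, 1
Accessibility: 0R0, 0R1, 1R0, 1R1
Branch closes: q and ¬q both at 1.
Every branch of the negation's tableau closes; the branch above is one of them.

Yes, valid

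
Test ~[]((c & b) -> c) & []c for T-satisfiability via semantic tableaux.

1. ~[]((c & b) -> c) & []c, 0
2. ~[]((c & b) -> c), 0   [&-rule on 1]
3. []c, 0   [&-rule on 1]
4. c, 0   [[]-rule on 3 via 0R0]
5. ~((c & b) -> c), 1   [~[]-rule on 2: fresh world 1, 0R1]
6. c & b, 1   [~->-rule on 5]
7. ~c, 1   [~->-rule on 5]
8. c, 1   [&-rule on 6]
9. b, 1   [&-rule on 6]
Accessibility: 0R0, 0R1, 1R1
Branch closes: c and ~c both at 1.
Every branch closes; the branch above is one of them.

Unsatisfiable (every branch closes)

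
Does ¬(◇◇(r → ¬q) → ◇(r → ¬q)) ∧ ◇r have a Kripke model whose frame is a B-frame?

1. ¬(◇◇(r → ¬q) → ◇(r → ¬q)) ∧ ◇r, w0
2. ¬(◇◇(r → ¬q) → ◇(r → ¬q)), w0
3. ◇r, w0
4. ◇◇(r → ¬q), w0
5. ¬◇(r → ¬q), w0
6. ¬(r → ¬q), w0
7. r, w0
8. q, w0
9. r, w1
10. ¬(r → ¬q), w1
11. q, w1
12. ◇(r → ¬q), w2
13. ¬(r → ¬q), w2
14. r, w2
15. q, w2
16. r → ¬q, w3
17. ¬q, w3
Accessibility: w0Rw0, w0Rw1, w0Rw2, w1Rw0, w1Rw1, w2Rw0, w2Rw2, w2Rw3, w3Rw2, w3Rw3

Satisfiable (open branch found)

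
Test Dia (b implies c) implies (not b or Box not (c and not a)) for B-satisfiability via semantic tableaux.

1. Dia (b implies c) implies (not b or Box not (c and not a)), w0
2. not b or Box not (c and not a), w0
3. Box not (c and not a), w0
4. not (c and not a), w0
5. a, w0
Accessibility: w0Rw0

Satisfiable (open branch found)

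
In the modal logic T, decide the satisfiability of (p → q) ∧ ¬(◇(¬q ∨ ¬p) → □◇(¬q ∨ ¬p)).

1. (p → q) ∧ ¬(◇(¬q ∨ ¬p) → □◇(¬q ∨ ¬p)), 0
2. p → q, 0   [∧-rule on 1]
3. ¬(◇(¬q ∨ ¬p) → □◇(¬q ∨ ¬p)), 0   [∧-rule on 1]
4. ◇(¬q ∨ ¬p), 0   [¬→-rule on 3]
5. ¬□◇(¬q ∨ ¬p), 0   [¬→-rule on 3]
6. q, 0   [→-rule on 2 (branches; this branch)]
7. ¬q ∨ ¬p, 1   [◇-rule on 4: fresh world 1, 0R1]
8. ¬p, 1   [∨-rule on 7 (branches; this branch)]
9. ¬◇(¬q ∨ ¬p), 2   [¬□-rule on 5: fresh world 2, 0R2]
10. ¬(¬q ∨ ¬p), 2   [¬◇-rule on 9 via 2R2]
11. q, 2   [¬∨-rule on 10]
12. p, 2   [¬∨-rule on 10]
Accessibility: 0R0, 0R1, 0R2, 1R1, 2R2

Satisfiable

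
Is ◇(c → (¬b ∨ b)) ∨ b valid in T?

Tableau for the negation ¬(◇(c → (¬b ∨ b)) ∨ b):
1. ¬(◇(c → (¬b ∨ b)) ∨ b), u
2. ¬◇(c → (¬b ∨ b)), u
3. ¬b, u
4. ¬(c → (¬b ∨ b)), u
5. c, u
6. ¬(¬b ∨ b), u
7. b, u
Accessibility: uRu
Branch closes: b and ¬b both at u.
Every branch of the negation's tableau closes; the branch above is one of them.

Valid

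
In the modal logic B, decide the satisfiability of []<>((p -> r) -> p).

1. []<>((p -> r) -> p), 0
2. <>((p -> r) -> p), 0   [[]-rule on 1 via 0R0]
3. (p -> r) -> p, 1   [<>-rule on 2: fresh world 1, 0R1]
4. <>((p -> r) -> p), 1   [[]-rule on 1 via 0R1]
5. p, 1   [->-rule on 3 (branches; this branch)]
6. (p -> r) -> p, 2   [<>-rule on 4: fresh world 2, 1R2]
7. p, 2   [->-rule on 6 (branches; this branch)]
Accessibility: 0R0, 0R1, 1R0, 1R1, 1R2, 2R1, 2R2

Yes, satisfiable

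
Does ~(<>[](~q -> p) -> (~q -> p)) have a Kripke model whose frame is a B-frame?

Unsatisfiable (every branch closes)

1. ~(<>[](~q -> p) -> (~q -> p)), u
2. <>[](~q -> p), u   [~->-rule on 1]
3. ~(~q -> p), u   [~->-rule on 1]
4. ~q, u   [~->-rule on 3]
5. ~p, u   [~->-rule on 3]
6. [](~q -> p), v   [<>-rule on 2: fresh world v, uRv]
7. ~q -> p, u   [[]-rule on 6 via vRu]
8. ~q -> p, v   [[]-rule on 6 via vRv]
9. p, u   [->-rule on 7 (branches; this branch)]
Accessibility: uRu, uRv, vRu, vRv
Branch closes: p and ~p both at u.
All branches of the tableau close; one closing branch shown above.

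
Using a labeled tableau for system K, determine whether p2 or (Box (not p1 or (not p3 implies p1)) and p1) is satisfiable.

1. p2 or (Box (not p1 or (not p3 implies p1)) and p1), w0
2. Box (not p1 or (not p3 implies p1)) and p1, w0   [or-rule on 1 (branches; this branch)]
3. Box (not p1 or (not p3 implies p1)), w0   [and-rule on 2]
4. p1, w0   [and-rule on 2]

Satisfiable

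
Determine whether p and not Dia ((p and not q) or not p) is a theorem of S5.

Tableau for the negation not (p and not Dia ((p and not q) or not p)):
1. not (p and not Dia ((p and not q) or not p)), w0
2. Dia ((p and not q) or not p), w0   [neg-and-rule on 1 (branches; this branch)]
3. (p and not q) or not p, w1   [Dia-rule on 2: fresh world w1, w0Rw1]
4. not p, w1   [or-rule on 3 (branches; this branch)]
Accessibility: w0Rw0, w0Rw1, w1Rw0, w1Rw1
The negation has an open branch (countermodel exists).

Invalid (countermodel exists)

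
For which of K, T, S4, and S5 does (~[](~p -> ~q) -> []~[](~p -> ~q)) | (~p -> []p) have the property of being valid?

S5-tableau for the negation ~((~[](~p -> ~q) -> []~[](~p -> ~q)) | (~p -> []p)):
1. ~((~[](~p -> ~q) -> []~[](~p -> ~q)) | (~p -> []p)), 0
2. ~(~[](~p -> ~q) -> []~[](~p -> ~q)), 0
3. ~(~p -> []p), 0
4. ~[](~p -> ~q), 0
5. ~[]~[](~p -> ~q), 0
6. ~p, 0
7. ~[]p, 0
8. ~(~p -> ~q), 1
9. ~p, 1
10. q, 1
11. [](~p -> ~q), 2
12. ~p -> ~q, 0
13. ~p -> ~q, 1
14. ~p -> ~q, 2
15. ~q, 0
16. ~q, 1
Accessibility: 0R0, 0R1, 0R2, 1R0, 1R1, 1R2, 2R0, 2R1, 2R2
Branch closes: q and ~q both at 1.
Every branch closes (one shown): valid in S5.
S4-tableau for the negation ~((~[](~p -> ~q) -> []~[](~p -> ~q)) | (~p -> []p)):
1. ~((~[](~p -> ~q) -> []~[](~p -> ~q)) | (~p -> []p)), 0
2. ~(~[](~p -> ~q) -> []~[](~p -> ~q)), 0
3. ~(~p -> []p), 0
4. ~[](~p -> ~q), 0
5. ~[]~[](~p -> ~q), 0
6. ~p, 0
7. ~[]p, 0
8. ~(~p -> ~q), 1
9. ~p, 1
10. q, 1
11. [](~p -> ~q), 2
12. ~p -> ~q, 2
13. ~q, 2
14. ~p, 3
Accessibility: 0R0, 0R1, 0R2, 0R3, 1R1, 2R2, 3R3
Complete open branch: countermodel on an S4-frame, so not valid in S4, nor in K, T (the same frame is also a K-frame and a T-frame).

S5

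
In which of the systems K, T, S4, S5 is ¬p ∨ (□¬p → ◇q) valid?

K-tableau for the negation ¬(¬p ∨ (□¬p → ◇q)):
1. ¬(¬p ∨ (□¬p → ◇q)), u
2. p, u   [¬∨-rule on 1]
3. ¬(□¬p → ◇q), u   [¬∨-rule on 1]
4. □¬p, u   [¬→-rule on 3]
5. ¬◇q, u   [¬→-rule on 3]
Complete open branch: countermodel on a K-frame, so not valid in K.
T-tableau for the negation ¬(¬p ∨ (□¬p → ◇q)):
1. ¬(¬p ∨ (□¬p → ◇q)), u
2. p, u   [¬∨-rule on 1]
3. ¬(□¬p → ◇q), u   [¬∨-rule on 1]
4. □¬p, u   [¬→-rule on 3]
5. ¬◇q, u   [¬→-rule on 3]
6. ¬p, u   [□-rule on 4 via uRu]
Accessibility: uRu
Branch closes: p and ¬p both at u.
Every branch closes (one shown): valid in T, hence also in S4, S5 (every theorem of T is a theorem of S4 and S5).

T, S4, S5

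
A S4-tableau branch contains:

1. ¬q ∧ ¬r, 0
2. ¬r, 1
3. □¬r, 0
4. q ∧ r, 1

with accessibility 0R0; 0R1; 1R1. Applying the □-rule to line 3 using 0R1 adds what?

¬r, 1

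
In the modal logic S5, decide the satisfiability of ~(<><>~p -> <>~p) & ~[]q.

No, unsatisfiable

1. ~(<><>~p -> <>~p) & ~[]q, 0
2. ~(<><>~p -> <>~p), 0   [&-rule on 1]
3. ~[]q, 0   [&-rule on 1]
4. <><>~p, 0   [~->-rule on 2]
5. ~<>~p, 0   [~->-rule on 2]
6. p, 0   [~<>-rule on 5 via 0R0]
7. ~q, 1   [~[]-rule on 3: fresh world 1, 0R1]
8. p, 1   [~<>-rule on 5 via 0R1]
9. <>~p, 2   [<>-rule on 4: fresh world 2, 0R2]
10. p, 2   [~<>-rule on 5 via 0R2]
11. ~p, 3   [<>-rule on 9: fresh world 3, 2R3]
12. p, 3   [~<>-rule on 5 via 0R3]
Accessibility: 0R0, 0R1, 0R2, 0R3, 1R0, 1R1, 1R2, 1R3, 2R0, 2R1, 2R2, 2R3, 3R0, 3R1, 3R2, 3R3
Branch closes: p and ~p both at 3.
(One branch shown.) All branches close.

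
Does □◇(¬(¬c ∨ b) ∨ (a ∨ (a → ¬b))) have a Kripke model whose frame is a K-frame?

Satisfiable (open branch found)

1. □◇(¬(¬c ∨ b) ∨ (a ∨ (a → ¬b))), 0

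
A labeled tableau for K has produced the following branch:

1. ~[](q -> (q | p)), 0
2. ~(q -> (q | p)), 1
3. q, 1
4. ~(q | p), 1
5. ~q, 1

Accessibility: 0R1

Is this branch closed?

Both q and ~q appear at 1.

Closed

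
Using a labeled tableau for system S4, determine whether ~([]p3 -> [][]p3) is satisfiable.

No, unsatisfiable

1. ~([]p3 -> [][]p3), w0
2. []p3, w0   [~->-rule on 1]
3. ~[][]p3, w0   [~->-rule on 1]
4. p3, w0   [[]-rule on 2 via w0Rw0]
5. ~[]p3, w1   [~[]-rule on 3: fresh world w1, w0Rw1]
6. p3, w1   [[]-rule on 2 via w0Rw1]
7. ~p3, w2   [~[]-rule on 5: fresh world w2, w1Rw2]
8. p3, w2   [[]-rule on 2 via w0Rw2]
Accessibility: w0Rw0, w0Rw1, w0Rw2, w1Rw1, w1Rw2, w2Rw2
Branch closes: p3 and ~p3 both at w2.
(One branch shown.) All branches close.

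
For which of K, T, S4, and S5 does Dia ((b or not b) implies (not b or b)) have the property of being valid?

T, S4, S5

K-tableau for the negation not Dia ((b or not b) implies (not b or b)):
1. not Dia ((b or not b) implies (not b or b)), w0
Complete open branch: countermodel on a K-frame, so not valid in K.
T-tableau for the negation not Dia ((b or not b) implies (not b or b)):
1. not Dia ((b or not b) implies (not b or b)), w0
2. not ((b or not b) implies (not b or b)), w0
3. b or not b, w0
4. not (not b or b), w0
5. b, w0
6. not b, w0
Accessibility: w0Rw0
Branch closes: b and not b both at w0.
Every branch closes (one shown): valid in T, hence also in S4, S5 (every theorem of T is a theorem of S4 and S5).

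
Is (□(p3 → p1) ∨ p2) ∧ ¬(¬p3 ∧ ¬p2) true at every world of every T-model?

Not valid

Tableau for the negation ¬((□(p3 → p1) ∨ p2) ∧ ¬(¬p3 ∧ ¬p2)):
1. ¬((□(p3 → p1) ∨ p2) ∧ ¬(¬p3 ∧ ¬p2)), w0
2. ¬p3 ∧ ¬p2, w0
3. ¬p3, w0
4. ¬p2, w0
Accessibility: w0Rw0
The negation has an open branch (countermodel exists).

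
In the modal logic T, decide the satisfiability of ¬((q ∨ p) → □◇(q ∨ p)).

1. ¬((q ∨ p) → □◇(q ∨ p)), w0
2. q ∨ p, w0
3. ¬□◇(q ∨ p), w0
4. p, w0
5. ¬◇(q ∨ p), w1
6. ¬(q ∨ p), w1
7. ¬q, w1
8. ¬p, w1
Accessibility: w0Rw0, w0Rw1, w1Rw1

Satisfiable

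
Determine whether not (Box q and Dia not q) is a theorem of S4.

Tableau for the negation Box q and Dia not q:
1. Box q and Dia not q, u
2. Box q, u   [and-rule on 1]
3. Dia not q, u   [and-rule on 1]
4. q, u   [Box-rule on 2 via uRu]
5. not q, v   [Dia-rule on 3: fresh world v, uRv]
6. q, v   [Box-rule on 2 via uRv]
Accessibility: uRu, uRv, vRv
Branch closes: q and not q both at v.
All branches of the negation close; one closing branch shown above.

Valid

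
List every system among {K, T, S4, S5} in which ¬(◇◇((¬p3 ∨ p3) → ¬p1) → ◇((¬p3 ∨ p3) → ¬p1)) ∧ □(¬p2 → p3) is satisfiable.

K, T

T-tableau for the formula:
1. ¬(◇◇((¬p3 ∨ p3) → ¬p1) → ◇((¬p3 ∨ p3) → ¬p1)) ∧ □(¬p2 → p3), w0
2. ¬(◇◇((¬p3 ∨ p3) → ¬p1) → ◇((¬p3 ∨ p3) → ¬p1)), w0   [∧-rule on 1]
3. □(¬p2 → p3), w0   [∧-rule on 1]
4. ◇◇((¬p3 ∨ p3) → ¬p1), w0   [¬→-rule on 2]
5. ¬◇((¬p3 ∨ p3) → ¬p1), w0   [¬→-rule on 2]
6. ¬p2 → p3, w0   [□-rule on 3 via w0Rw0]
7. ¬((¬p3 ∨ p3) → ¬p1), w0   [¬◇-rule on 5 via w0Rw0]
8. ¬p3 ∨ p3, w0   [¬→-rule on 7]
9. p1, w0   [¬→-rule on 7]
10. p3, w0   [→-rule on 6 (branches; this branch)]
11. ◇((¬p3 ∨ p3) → ¬p1), w1   [◇-rule on 4: fresh world w1, w0Rw1]
12. ¬p2 → p3, w1   [□-rule on 3 via w0Rw1]
13. ¬((¬p3 ∨ p3) → ¬p1), w1   [¬◇-rule on 5 via w0Rw1]
14. ¬p3 ∨ p3, w1   [¬→-rule on 13]
15. p1, w1   [¬→-rule on 13]
16. p3, w1   [→-rule on 12 (branches; this branch)]
17. (¬p3 ∨ p3) → ¬p1, w2   [◇-rule on 11: fresh world w2, w1Rw2]
18. ¬p1, w2   [→-rule on 17 (branches; this branch)]
Accessibility: w0Rw0, w0Rw1, w1Rw1, w1Rw2, w2Rw2
Complete open branch: satisfiable in T, hence also in K (this T-model is also a K-model).
S4-tableau for the formula:
1. ¬(◇◇((¬p3 ∨ p3) → ¬p1) → ◇((¬p3 ∨ p3) → ¬p1)) ∧ □(¬p2 → p3), w0
2. ¬(◇◇((¬p3 ∨ p3) → ¬p1) → ◇((¬p3 ∨ p3) → ¬p1)), w0   [∧-rule on 1]
3. □(¬p2 → p3), w0   [∧-rule on 1]
4. ◇◇((¬p3 ∨ p3) → ¬p1), w0   [¬→-rule on 2]
5. ¬◇((¬p3 ∨ p3) → ¬p1), w0   [¬→-rule on 2]
6. ¬p2 → p3, w0   [□-rule on 3 via w0Rw0]
7. ¬((¬p3 ∨ p3) → ¬p1), w0   [¬◇-rule on 5 via w0Rw0]
8. ¬p3 ∨ p3, w0   [¬→-rule on 7]
9. p1, w0   [¬→-rule on 7]
10. p3, w0   [→-rule on 6 (branches; this branch)]
11. ◇((¬p3 ∨ p3) → ¬p1), w1   [◇-rule on 4: fresh world w1, w0Rw1]
12. ¬p2 → p3, w1   [□-rule on 3 via w0Rw1]
13. ¬((¬p3 ∨ p3) → ¬p1), w1   [¬◇-rule on 5 via w0Rw1]
14. ¬p3 ∨ p3, w1   [¬→-rule on 13]
15. p1, w1   [¬→-rule on 13]
16. p3, w1   [→-rule on 12 (branches; this branch)]
17. (¬p3 ∨ p3) → ¬p1, w2   [◇-rule on 11: fresh world w2, w1Rw2]
18. ¬p2 → p3, w2   [□-rule on 3 via w0Rw2]
19. ¬((¬p3 ∨ p3) → ¬p1), w2   [¬◇-rule on 5 via w0Rw2]
20. ¬p3 ∨ p3, w2   [¬→-rule on 19]
21. p1, w2   [¬→-rule on 19]
22. ¬(¬p3 ∨ p3), w2   [→-rule on 17 (branches; this branch)]
23. p3, w2   [¬∨-rule on 22]
24. ¬p3, w2   [¬∨-rule on 22]
Accessibility: w0Rw0, w0Rw1, w0Rw2, w1Rw1, w1Rw2, w2Rw2
Branch closes: p3 and ¬p3 both at w2.
Every branch closes (one shown): unsatisfiable in S4, hence also in S5 (every S5-frame is an S4-frame).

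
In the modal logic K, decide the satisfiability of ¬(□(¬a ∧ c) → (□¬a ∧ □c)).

No, unsatisfiable

1. ¬(□(¬a ∧ c) → (□¬a ∧ □c)), 0
2. □(¬a ∧ c), 0
3. ¬(□¬a ∧ □c), 0
4. ¬□c, 0
5. ¬c, 1
6. ¬a ∧ c, 1
7. ¬a, 1
8. c, 1
Accessibility: 0R1
Branch closes: c and ¬c both at 1.
All branches of the tableau close; one closing branch shown above.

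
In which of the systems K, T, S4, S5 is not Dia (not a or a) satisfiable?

K-tableau for the formula:
1. not Dia (not a or a), u
Complete open branch: satisfiable in K.
T-tableau for the formula:
1. not Dia (not a or a), u
2. not (not a or a), u
3. a, u
4. not a, u
Accessibility: uRu
Branch closes: a and not a both at u.
Every branch closes (one shown): unsatisfiable in T, hence also in S4, S5 (every S4/S5-frame is a T-frame).

K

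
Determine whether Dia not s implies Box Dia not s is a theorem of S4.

No, not valid

Tableau for the negation not (Dia not s implies Box Dia not s):
1. not (Dia not s implies Box Dia not s), w0
2. Dia not s, w0
3. not Box Dia not s, w0
4. not s, w1
5. not Dia not s, w2
6. s, w2
Accessibility: w0Rw0, w0Rw1, w0Rw2, w1Rw1, w2Rw2
The negation has an open branch (countermodel exists).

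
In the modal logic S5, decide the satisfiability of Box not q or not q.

1. Box not q or not q, 0
2. not q, 0
Accessibility: 0R0

Satisfiable (open branch found)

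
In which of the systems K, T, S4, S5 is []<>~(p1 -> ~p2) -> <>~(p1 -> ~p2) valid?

T, S4, S5

K-tableau for the negation ~([]<>~(p1 -> ~p2) -> <>~(p1 -> ~p2)):
1. ~([]<>~(p1 -> ~p2) -> <>~(p1 -> ~p2)), w0
2. []<>~(p1 -> ~p2), w0   [~->-rule on 1]
3. ~<>~(p1 -> ~p2), w0   [~->-rule on 1]
Complete open branch: countermodel on a K-frame, so not valid in K.
T-tableau for the negation ~([]<>~(p1 -> ~p2) -> <>~(p1 -> ~p2)):
1. ~([]<>~(p1 -> ~p2) -> <>~(p1 -> ~p2)), w0
2. []<>~(p1 -> ~p2), w0   [~->-rule on 1]
3. ~<>~(p1 -> ~p2), w0   [~->-rule on 1]
4. <>~(p1 -> ~p2), w0   [[]-rule on 2 via w0Rw0]
5. p1 -> ~p2, w0   [~<>-rule on 3 via w0Rw0]
6. ~p2, w0   [->-rule on 5 (branches; this branch)]
7. ~(p1 -> ~p2), w1   [<>-rule on 4: fresh world w1, w0Rw1]
8. p1, w1   [~->-rule on 7]
9. p2, w1   [~->-rule on 7]
10. <>~(p1 -> ~p2), w1   [[]-rule on 2 via w0Rw1]
11. p1 -> ~p2, w1   [~<>-rule on 3 via w0Rw1]
12. ~p2, w1   [->-rule on 11 (branches; this branch)]
Accessibility: w0Rw0, w0Rw1, w1Rw1
Branch closes: p2 and ~p2 both at w1.
Every branch closes (one shown): valid in T, hence also in S4, S5 (every theorem of T is a theorem of S4 and S5).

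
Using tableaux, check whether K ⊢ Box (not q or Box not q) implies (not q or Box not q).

Tableau for the negation not (Box (not q or Box not q) implies (not q or Box not q)):
1. not (Box (not q or Box not q) implies (not q or Box not q)), 0
2. Box (not q or Box not q), 0
3. not (not q or Box not q), 0
4. q, 0
5. not Box not q, 0
6. q, 1
7. not q or Box not q, 1
8. Box not q, 1
Accessibility: 0R1
The negation has an open branch (countermodel exists).

Not valid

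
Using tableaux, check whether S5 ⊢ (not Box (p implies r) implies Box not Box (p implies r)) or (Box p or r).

Valid

Tableau for the negation not ((not Box (p implies r) implies Box not Box (p implies r)) or (Box p or r)):
1. not ((not Box (p implies r) implies Box not Box (p implies r)) or (Box p or r)), w0
2. not (not Box (p implies r) implies Box not Box (p implies r)), w0
3. not (Box p or r), w0
4. not Box (p implies r), w0
5. not Box not Box (p implies r), w0
6. not Box p, w0
7. not r, w0
8. not (p implies r), w1
9. p, w1
10. not r, w1
11. Box (p implies r), w2
12. p implies r, w0
13. p implies r, w1
14. p implies r, w2
15. not p, w0
16. r, w1
Accessibility: w0Rw0, w0Rw1, w0Rw2, w1Rw0, w1Rw1, w1Rw2, w2Rw0, w2Rw1, w2Rw2
Branch closes: r and not r both at w1.
All branches of the negation close; one closing branch shown above.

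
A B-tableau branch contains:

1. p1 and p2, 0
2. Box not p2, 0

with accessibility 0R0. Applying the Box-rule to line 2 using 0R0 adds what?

not p2, 0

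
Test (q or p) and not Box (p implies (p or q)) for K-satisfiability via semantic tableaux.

Unsatisfiable

1. (q or p) and not Box (p implies (p or q)), u
2. q or p, u
3. not Box (p implies (p or q)), u
4. p, u
5. not (p implies (p or q)), v
6. p, v
7. not (p or q), v
8. not p, v
9. not q, v
Accessibility: uRv
Branch closes: p and not p both at v.
(One branch shown.) All branches close.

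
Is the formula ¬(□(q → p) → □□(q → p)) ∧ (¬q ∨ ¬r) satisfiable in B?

1. ¬(□(q → p) → □□(q → p)) ∧ (¬q ∨ ¬r), 0
2. ¬(□(q → p) → □□(q → p)), 0   [∧-rule on 1]
3. ¬q ∨ ¬r, 0   [∧-rule on 1]
4. □(q → p), 0   [¬→-rule on 2]
5. ¬□□(q → p), 0   [¬→-rule on 2]
6. q → p, 0   [□-rule on 4 via 0R0]
7. ¬r, 0   [∨-rule on 3 (branches; this branch)]
8. p, 0   [→-rule on 6 (branches; this branch)]
9. ¬□(q → p), 1   [¬□-rule on 5: fresh world 1, 0R1]
10. q → p, 1   [□-rule on 4 via 0R1]
11. p, 1   [→-rule on 10 (branches; this branch)]
12. ¬(q → p), 2   [¬□-rule on 9: fresh world 2, 1R2]
13. q, 2   [¬→-rule on 12]
14. ¬p, 2   [¬→-rule on 12]
Accessibility: 0R0, 0R1, 1R0, 1R1, 1R2, 2R1, 2R2

Satisfiable (open branch found)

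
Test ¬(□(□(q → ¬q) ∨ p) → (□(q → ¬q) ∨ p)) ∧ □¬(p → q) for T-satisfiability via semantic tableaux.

Unsatisfiable

1. ¬(□(□(q → ¬q) ∨ p) → (□(q → ¬q) ∨ p)) ∧ □¬(p → q), w0
2. ¬(□(□(q → ¬q) ∨ p) → (□(q → ¬q) ∨ p)), w0
3. □¬(p → q), w0
4. □(□(q → ¬q) ∨ p), w0
5. ¬(□(q → ¬q) ∨ p), w0
6. ¬□(q → ¬q), w0
7. ¬p, w0
8. ¬(p → q), w0
9. p, w0
10. ¬q, w0
Accessibility: w0Rw0
Branch closes: p and ¬p both at w0.
(One branch shown.) All branches close.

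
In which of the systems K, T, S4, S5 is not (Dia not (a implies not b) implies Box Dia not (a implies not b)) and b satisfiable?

K, T, S4

S5-tableau for the formula:
1. not (Dia not (a implies not b) implies Box Dia not (a implies not b)) and b, u
2. not (Dia not (a implies not b) implies Box Dia not (a implies not b)), u
3. b, u
4. Dia not (a implies not b), u
5. not Box Dia not (a implies not b), u
6. not (a implies not b), v
7. a, v
8. b, v
9. not Dia not (a implies not b), w
10. a implies not b, u
11. a implies not b, v
12. a implies not b, w
13. not a, u
14. not b, v
Accessibility: uRu, uRv, uRw, vRu, vRv, vRw, wRu, wRv, wRw
Branch closes: b and not b both at v.
Every branch closes (one shown): unsatisfiable in S5.
S4-tableau for the formula:
1. not (Dia not (a implies not b) implies Box Dia not (a implies not b)) and b, u
2. not (Dia not (a implies not b) implies Box Dia not (a implies not b)), u
3. b, u
4. Dia not (a implies not b), u
5. not Box Dia not (a implies not b), u
6. not (a implies not b), v
7. a, v
8. b, v
9. not Dia not (a implies not b), w
10. a implies not b, w
11. not b, w
Accessibility: uRu, uRv, uRw, vRv, wRw
Complete open branch: satisfiable in S4, hence also in K, T (this S4-model is also a K-model and a T-model).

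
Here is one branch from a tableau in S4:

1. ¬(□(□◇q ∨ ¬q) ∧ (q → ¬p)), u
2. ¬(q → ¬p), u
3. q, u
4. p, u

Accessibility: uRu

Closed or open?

There is no literal clash: for every atom and world, at most one sign appears.

Open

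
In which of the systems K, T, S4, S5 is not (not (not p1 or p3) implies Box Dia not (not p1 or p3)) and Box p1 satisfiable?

S4-tableau for the formula:
1. not (not (not p1 or p3) implies Box Dia not (not p1 or p3)) and Box p1, u
2. not (not (not p1 or p3) implies Box Dia not (not p1 or p3)), u
3. Box p1, u
4. not (not p1 or p3), u
5. not Box Dia not (not p1 or p3), u
6. p1, u
7. not p3, u
8. not Dia not (not p1 or p3), v
9. p1, v
10. not p1 or p3, v
11. p3, v
Accessibility: uRu, uRv, vRv
Complete open branch: satisfiable in S4, hence also in K, T (this S4-model is also a K-model and a T-model).
S5-tableau for the formula:
1. not (not (not p1 or p3) implies Box Dia not (not p1 or p3)) and Box p1, u
2. not (not (not p1 or p3) implies Box Dia not (not p1 or p3)), u
3. Box p1, u
4. not (not p1 or p3), u
5. not Box Dia not (not p1 or p3), u
6. p1, u
7. not p3, u
8. not Dia not (not p1 or p3), v
9. p1, v
10. not p1 or p3, u
11. not p1 or p3, v
12. p3, u
Accessibility: uRu, uRv, vRu, vRv
Branch closes: p3 and not p3 both at u.
Every branch closes (one shown): unsatisfiable in S5.

K, T, S4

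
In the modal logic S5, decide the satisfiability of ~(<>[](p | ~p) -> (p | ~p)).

No, unsatisfiable

1. ~(<>[](p | ~p) -> (p | ~p)), 0
2. <>[](p | ~p), 0
3. ~(p | ~p), 0
4. ~p, 0
5. p, 0
Accessibility: 0R0
Branch closes: p and ~p both at 0.
All branches of the tableau close; one closing branch shown above.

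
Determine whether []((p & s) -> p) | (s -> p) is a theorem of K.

Valid in K

Tableau for the negation ~([]((p & s) -> p) | (s -> p)):
1. ~([]((p & s) -> p) | (s -> p)), 0
2. ~[]((p & s) -> p), 0
3. ~(s -> p), 0
4. s, 0
5. ~p, 0
6. ~((p & s) -> p), 1
7. p & s, 1
8. ~p, 1
9. p, 1
10. s, 1
Accessibility: 0R1
Branch closes: p and ~p both at 1.
All branches of the negation close; one closing branch shown above.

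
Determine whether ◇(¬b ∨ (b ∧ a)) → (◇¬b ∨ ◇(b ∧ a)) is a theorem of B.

Valid in B

Tableau for the negation ¬(◇(¬b ∨ (b ∧ a)) → (◇¬b ∨ ◇(b ∧ a))):
1. ¬(◇(¬b ∨ (b ∧ a)) → (◇¬b ∨ ◇(b ∧ a))), w0
2. ◇(¬b ∨ (b ∧ a)), w0
3. ¬(◇¬b ∨ ◇(b ∧ a)), w0
4. ¬◇¬b, w0
5. ¬◇(b ∧ a), w0
6. b, w0
7. ¬(b ∧ a), w0
8. ¬a, w0
9. ¬b ∨ (b ∧ a), w1
10. b, w1
11. ¬(b ∧ a), w1
12. b ∧ a, w1
13. a, w1
14. ¬a, w1
Accessibility: w0Rw0, w0Rw1, w1Rw0, w1Rw1
Branch closes: a and ¬a both at w1.
Every branch of the negation's tableau closes; the branch above is one of them.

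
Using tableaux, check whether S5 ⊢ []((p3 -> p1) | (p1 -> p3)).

Valid

Tableau for the negation ~[]((p3 -> p1) | (p1 -> p3)):
1. ~[]((p3 -> p1) | (p1 -> p3)), 0
2. ~((p3 -> p1) | (p1 -> p3)), 1
3. ~(p3 -> p1), 1
4. ~(p1 -> p3), 1
5. p3, 1
6. ~p1, 1
7. p1, 1
8. ~p3, 1
Accessibility: 0R0, 0R1, 1R0, 1R1
Branch closes: p1 and ~p1 both at 1.
All branches of the negation close; one closing branch shown above.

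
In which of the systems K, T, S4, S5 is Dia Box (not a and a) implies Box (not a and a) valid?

T, S4, S5

K-tableau for the negation not (Dia Box (not a and a) implies Box (not a and a)):
1. not (Dia Box (not a and a) implies Box (not a and a)), u
2. Dia Box (not a and a), u   [neg-implies-rule on 1]
3. not Box (not a and a), u   [neg-implies-rule on 1]
4. Box (not a and a), v   [Dia-rule on 2: fresh world v, uRv]
5. not (not a and a), w   [neg-Box-rule on 3: fresh world w, uRw]
6. not a, w   [neg-and-rule on 5 (branches; this branch)]
Accessibility: uRv, uRw
Complete open branch: countermodel on a K-frame, so not valid in K.
T-tableau for the negation not (Dia Box (not a and a) implies Box (not a and a)):
1. not (Dia Box (not a and a) implies Box (not a and a)), u
2. Dia Box (not a and a), u   [neg-implies-rule on 1]
3. not Box (not a and a), u   [neg-implies-rule on 1]
4. Box (not a and a), v   [Dia-rule on 2: fresh world v, uRv]
5. not a and a, v   [Box-rule on 4 via vRv]
6. not a, v   [and-rule on 5]
7. a, v   [and-rule on 5]
Accessibility: uRu, uRv, vRv
Branch closes: a and not a both at v.
Every branch closes (one shown): valid in T, hence also in S4, S5 (every theorem of T is a theorem of S4 and S5).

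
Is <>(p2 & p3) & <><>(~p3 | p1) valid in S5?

Tableau for the negation ~(<>(p2 & p3) & <><>(~p3 | p1)):
1. ~(<>(p2 & p3) & <><>(~p3 | p1)), w0
2. ~<><>(~p3 | p1), w0
3. ~<>(~p3 | p1), w0
4. ~(~p3 | p1), w0
5. p3, w0
6. ~p1, w0
Accessibility: w0Rw0
The negation has an open branch (countermodel exists).

Invalid (countermodel exists)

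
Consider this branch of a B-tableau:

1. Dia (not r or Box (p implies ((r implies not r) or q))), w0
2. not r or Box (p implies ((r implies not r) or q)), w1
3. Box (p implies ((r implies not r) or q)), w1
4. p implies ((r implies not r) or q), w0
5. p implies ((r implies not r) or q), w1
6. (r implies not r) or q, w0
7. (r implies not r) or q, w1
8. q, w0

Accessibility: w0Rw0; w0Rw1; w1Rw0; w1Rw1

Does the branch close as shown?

No, open

No atom appears with both signs at the same world.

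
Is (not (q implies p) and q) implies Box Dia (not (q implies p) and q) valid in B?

Valid in B

Tableau for the negation not ((not (q implies p) and q) implies Box Dia (not (q implies p) and q)):
1. not ((not (q implies p) and q) implies Box Dia (not (q implies p) and q)), u
2. not (q implies p) and q, u   [neg-implies-rule on 1]
3. not Box Dia (not (q implies p) and q), u   [neg-implies-rule on 1]
4. not (q implies p), u   [and-rule on 2]
5. q, u   [and-rule on 2]
6. not p, u   [neg-implies-rule on 4]
7. not Dia (not (q implies p) and q), v   [neg-Box-rule on 3: fresh world v, uRv]
8. not (not (q implies p) and q), u   [neg-Dia-rule on 7 via vRu]
9. not (not (q implies p) and q), v   [neg-Dia-rule on 7 via vRv]
10. q implies p, u   [neg-and-rule on 8 (branches; this branch)]
11. not q, v   [neg-and-rule on 9 (branches; this branch)]
12. p, u   [implies-rule on 10 (branches; this branch)]
Accessibility: uRu, uRv, vRu, vRv
Branch closes: p and not p both at u.
All branches of the negation close; one closing branch shown above.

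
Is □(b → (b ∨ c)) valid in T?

Tableau for the negation ¬□(b → (b ∨ c)):
1. ¬□(b → (b ∨ c)), 0
2. ¬(b → (b ∨ c)), 1
3. b, 1
4. ¬(b ∨ c), 1
5. ¬b, 1
6. ¬c, 1
Accessibility: 0R0, 0R1, 1R1
Branch closes: b and ¬b both at 1.
All branches of the negation close; one closing branch shown above.

Valid in T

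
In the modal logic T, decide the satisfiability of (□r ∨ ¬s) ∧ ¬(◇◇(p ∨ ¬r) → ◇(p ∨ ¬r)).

1. (□r ∨ ¬s) ∧ ¬(◇◇(p ∨ ¬r) → ◇(p ∨ ¬r)), u
2. □r ∨ ¬s, u
3. ¬(◇◇(p ∨ ¬r) → ◇(p ∨ ¬r)), u
4. ◇◇(p ∨ ¬r), u
5. ¬◇(p ∨ ¬r), u
6. ¬(p ∨ ¬r), u
7. ¬p, u
8. r, u
9. ¬s, u
10. ◇(p ∨ ¬r), v
11. ¬(p ∨ ¬r), v
12. ¬p, v
13. r, v
14. p ∨ ¬r, w
15. ¬r, w
Accessibility: uRu, uRv, vRv, vRw, wRw

Satisfiable (open branch found)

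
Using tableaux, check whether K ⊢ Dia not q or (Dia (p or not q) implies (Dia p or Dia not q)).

Tableau for the negation not (Dia not q or (Dia (p or not q) implies (Dia p or Dia not q))):
1. not (Dia not q or (Dia (p or not q) implies (Dia p or Dia not q))), u
2. not Dia not q, u
3. not (Dia (p or not q) implies (Dia p or Dia not q)), u
4. Dia (p or not q), u
5. not (Dia p or Dia not q), u
6. not Dia p, u
7. p or not q, v
8. q, v
9. not p, v
10. not q, v
Accessibility: uRv
Branch closes: q and not q both at v.
Every branch of the negation's tableau closes; the branch above is one of them.

Valid in K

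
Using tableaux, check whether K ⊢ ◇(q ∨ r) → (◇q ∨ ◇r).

Yes, valid

Tableau for the negation ¬(◇(q ∨ r) → (◇q ∨ ◇r)):
1. ¬(◇(q ∨ r) → (◇q ∨ ◇r)), w0
2. ◇(q ∨ r), w0
3. ¬(◇q ∨ ◇r), w0
4. ¬◇q, w0
5. ¬◇r, w0
6. q ∨ r, w1
7. ¬q, w1
8. ¬r, w1
9. r, w1
Accessibility: w0Rw1
Branch closes: r and ¬r both at w1.
Every branch of the negation's tableau closes; the branch above is one of them.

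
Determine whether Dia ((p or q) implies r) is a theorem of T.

Invalid (countermodel exists)

Tableau for the negation not Dia ((p or q) implies r):
1. not Dia ((p or q) implies r), u
2. not ((p or q) implies r), u   [neg-Dia-rule on 1 via uRu]
3. p or q, u   [neg-implies-rule on 2]
4. not r, u   [neg-implies-rule on 2]
5. q, u   [or-rule on 3 (branches; this branch)]
Accessibility: uRu
The negation has an open branch (countermodel exists).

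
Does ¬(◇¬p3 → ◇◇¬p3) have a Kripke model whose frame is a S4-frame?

Unsatisfiable (every branch closes)

1. ¬(◇¬p3 → ◇◇¬p3), w0
2. ◇¬p3, w0
3. ¬◇◇¬p3, w0
4. ¬◇¬p3, w0
5. p3, w0
6. ¬p3, w1
7. ¬◇¬p3, w1
8. p3, w1
Accessibility: w0Rw0, w0Rw1, w1Rw1
Branch closes: p3 and ¬p3 both at w1.
All branches of the tableau close; one closing branch shown above.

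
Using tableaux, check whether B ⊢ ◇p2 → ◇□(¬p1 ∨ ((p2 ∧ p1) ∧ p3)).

Invalid (countermodel exists)

Tableau for the negation ¬(◇p2 → ◇□(¬p1 ∨ ((p2 ∧ p1) ∧ p3))):
1. ¬(◇p2 → ◇□(¬p1 ∨ ((p2 ∧ p1) ∧ p3))), w0
2. ◇p2, w0   [¬→-rule on 1]
3. ¬◇□(¬p1 ∨ ((p2 ∧ p1) ∧ p3)), w0   [¬→-rule on 1]
4. ¬□(¬p1 ∨ ((p2 ∧ p1) ∧ p3)), w0   [¬◇-rule on 3 via w0Rw0]
5. p2, w1   [◇-rule on 2: fresh world w1, w0Rw1]
6. ¬□(¬p1 ∨ ((p2 ∧ p1) ∧ p3)), w1   [¬◇-rule on 3 via w0Rw1]
7. ¬(¬p1 ∨ ((p2 ∧ p1) ∧ p3)), w2   [¬□-rule on 4: fresh world w2, w0Rw2]
8. p1, w2   [¬∨-rule on 7]
9. ¬((p2 ∧ p1) ∧ p3), w2   [¬∨-rule on 7]
10. ¬□(¬p1 ∨ ((p2 ∧ p1) ∧ p3)), w2   [¬◇-rule on 3 via w0Rw2]
11. ¬p3, w2   [¬∧-rule on 9 (branches; this branch)]
12. ¬(¬p1 ∨ ((p2 ∧ p1) ∧ p3)), w3   [¬□-rule on 6: fresh world w3, w1Rw3]
13. p1, w3   [¬∨-rule on 12]
14. ¬((p2 ∧ p1) ∧ p3), w3   [¬∨-rule on 12]
15. ¬p3, w3   [¬∧-rule on 14 (branches; this branch)]
16. ¬(¬p1 ∨ ((p2 ∧ p1) ∧ p3)), w4   [¬□-rule on 10: fresh world w4, w2Rw4]
17. p1, w4   [¬∨-rule on 16]
18. ¬((p2 ∧ p1) ∧ p3), w4   [¬∨-rule on 16]
19. ¬p3, w4   [¬∧-rule on 18 (branches; this branch)]
Accessibility: w0Rw0, w0Rw1, w0Rw2, w1Rw0, w1Rw1, w1Rw3, w2Rw0, w2Rw2, w2Rw4, w3Rw1, w3Rw3, w4Rw2, w4Rw4
The negation has an open branch (countermodel exists).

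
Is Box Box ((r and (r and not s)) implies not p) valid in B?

Not valid

Tableau for the negation not Box Box ((r and (r and not s)) implies not p):
1. not Box Box ((r and (r and not s)) implies not p), u
2. not Box ((r and (r and not s)) implies not p), v
3. not ((r and (r and not s)) implies not p), w
4. r and (r and not s), w
5. p, w
6. r, w
7. r and not s, w
8. not s, w
Accessibility: uRu, uRv, vRu, vRv, vRw, wRv, wRw
The negation has an open branch (countermodel exists).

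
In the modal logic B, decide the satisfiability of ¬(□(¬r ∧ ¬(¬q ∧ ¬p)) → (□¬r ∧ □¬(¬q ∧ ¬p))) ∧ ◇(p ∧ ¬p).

Unsatisfiable

1. ¬(□(¬r ∧ ¬(¬q ∧ ¬p)) → (□¬r ∧ □¬(¬q ∧ ¬p))) ∧ ◇(p ∧ ¬p), w0
2. ¬(□(¬r ∧ ¬(¬q ∧ ¬p)) → (□¬r ∧ □¬(¬q ∧ ¬p))), w0
3. ◇(p ∧ ¬p), w0
4. □(¬r ∧ ¬(¬q ∧ ¬p)), w0
5. ¬(□¬r ∧ □¬(¬q ∧ ¬p)), w0
6. ¬r ∧ ¬(¬q ∧ ¬p), w0
7. ¬r, w0
8. ¬(¬q ∧ ¬p), w0
9. ¬□¬(¬q ∧ ¬p), w0
10. p, w0
11. p ∧ ¬p, w1
12. p, w1
13. ¬p, w1
Accessibility: w0Rw0, w0Rw1, w1Rw0, w1Rw1
Branch closes: p and ¬p both at w1.
All branches of the tableau close; one closing branch shown above.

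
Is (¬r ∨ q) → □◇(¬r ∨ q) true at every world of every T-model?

Tableau for the negation ¬((¬r ∨ q) → □◇(¬r ∨ q)):
1. ¬((¬r ∨ q) → □◇(¬r ∨ q)), u
2. ¬r ∨ q, u
3. ¬□◇(¬r ∨ q), u
4. q, u
5. ¬◇(¬r ∨ q), v
6. ¬(¬r ∨ q), v
7. r, v
8. ¬q, v
Accessibility: uRu, uRv, vRv
The negation has an open branch (countermodel exists).

No, not valid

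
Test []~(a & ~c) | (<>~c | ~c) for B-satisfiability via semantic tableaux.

Satisfiable

1. []~(a & ~c) | (<>~c | ~c), 0
2. <>~c | ~c, 0
3. ~c, 0
Accessibility: 0R0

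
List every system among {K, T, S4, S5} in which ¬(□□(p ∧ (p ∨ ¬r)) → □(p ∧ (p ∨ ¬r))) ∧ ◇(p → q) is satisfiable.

T-tableau for the formula:
1. ¬(□□(p ∧ (p ∨ ¬r)) → □(p ∧ (p ∨ ¬r))) ∧ ◇(p → q), 0
2. ¬(□□(p ∧ (p ∨ ¬r)) → □(p ∧ (p ∨ ¬r))), 0
3. ◇(p → q), 0
4. □□(p ∧ (p ∨ ¬r)), 0
5. ¬□(p ∧ (p ∨ ¬r)), 0
6. □(p ∧ (p ∨ ¬r)), 0
7. p ∧ (p ∨ ¬r), 0
8. p, 0
9. p ∨ ¬r, 0
10. ¬r, 0
11. p → q, 1
12. □(p ∧ (p ∨ ¬r)), 1
13. p ∧ (p ∨ ¬r), 1
14. p, 1
15. p ∨ ¬r, 1
16. q, 1
17. ¬r, 1
18. ¬(p ∧ (p ∨ ¬r)), 2
19. □(p ∧ (p ∨ ¬r)), 2
20. p ∧ (p ∨ ¬r), 2
21. p, 2
22. p ∨ ¬r, 2
23. ¬(p ∨ ¬r), 2
24. ¬p, 2
25. r, 2
Accessibility: 0R0, 0R1, 0R2, 1R1, 2R2
Branch closes: p and ¬p both at 2.
Every branch closes (one shown): unsatisfiable in T, hence also in S4, S5 (every S4/S5-frame is a T-frame).
K-tableau for the formula:
1. ¬(□□(p ∧ (p ∨ ¬r)) → □(p ∧ (p ∨ ¬r))) ∧ ◇(p → q), 0
2. ¬(□□(p ∧ (p ∨ ¬r)) → □(p ∧ (p ∨ ¬r))), 0
3. ◇(p → q), 0
4. □□(p ∧ (p ∨ ¬r)), 0
5. ¬□(p ∧ (p ∨ ¬r)), 0
6. p → q, 1
7. □(p ∧ (p ∨ ¬r)), 1
8. q, 1
9. ¬(p ∧ (p ∨ ¬r)), 2
10. □(p ∧ (p ∨ ¬r)), 2
11. ¬(p ∨ ¬r), 2
12. ¬p, 2
13. r, 2
Accessibility: 0R1, 0R2
Complete open branch: satisfiable in K.

K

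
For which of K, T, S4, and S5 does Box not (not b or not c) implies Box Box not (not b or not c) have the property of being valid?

S4-tableau for the negation not (Box not (not b or not c) implies Box Box not (not b or not c)):
1. not (Box not (not b or not c) implies Box Box not (not b or not c)), u
2. Box not (not b or not c), u
3. not Box Box not (not b or not c), u
4. not (not b or not c), u
5. b, u
6. c, u
7. not Box not (not b or not c), v
8. not (not b or not c), v
9. b, v
10. c, v
11. not b or not c, w
12. not (not b or not c), w
13. b, w
14. c, w
15. not c, w
Accessibility: uRu, uRv, uRw, vRv, vRw, wRw
Branch closes: c and not c both at w.
Every branch closes (one shown): valid in S4, hence also in S5 (every theorem of S4 is a theorem of S5).
T-tableau for the negation not (Box not (not b or not c) implies Box Box not (not b or not c)):
1. not (Box not (not b or not c) implies Box Box not (not b or not c)), u
2. Box not (not b or not c), u
3. not Box Box not (not b or not c), u
4. not (not b or not c), u
5. b, u
6. c, u
7. not Box not (not b or not c), v
8. not (not b or not c), v
9. b, v
10. c, v
11. not b or not c, w
12. not c, w
Accessibility: uRu, uRv, vRv, vRw, wRw
Complete open branch: countermodel on a T-frame, so not valid in T, nor in K (the same frame is also a K-frame).

S4, S5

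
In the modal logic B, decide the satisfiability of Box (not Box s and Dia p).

Satisfiable (open branch found)

1. Box (not Box s and Dia p), 0
2. not Box s and Dia p, 0
3. not Box s, 0
4. Dia p, 0
5. not s, 1
6. not Box s and Dia p, 1
7. not Box s, 1
8. Dia p, 1
9. p, 2
10. not Box s and Dia p, 2
11. not Box s, 2
12. Dia p, 2
13. not s, 3
14. p, 4
15. not s, 5
16. p, 6
Accessibility: 0R0, 0R1, 0R2, 1R0, 1R1, 1R3, 1R4, 2R0, 2R2, 2R5, 2R6, 3R1, 3R3, 4R1, 4R4, 5R2, 5R5, 6R2, 6R6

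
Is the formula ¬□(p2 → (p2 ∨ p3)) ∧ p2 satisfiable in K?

1. ¬□(p2 → (p2 ∨ p3)) ∧ p2, w0
2. ¬□(p2 → (p2 ∨ p3)), w0   [∧-rule on 1]
3. p2, w0   [∧-rule on 1]
4. ¬(p2 → (p2 ∨ p3)), w1   [¬□-rule on 2: fresh world w1, w0Rw1]
5. p2, w1   [¬→-rule on 4]
6. ¬(p2 ∨ p3), w1   [¬→-rule on 4]
7. ¬p2, w1   [¬∨-rule on 6]
8. ¬p3, w1   [¬∨-rule on 6]
Accessibility: w0Rw1
Branch closes: p2 and ¬p2 both at w1.
All branches of the tableau close; one closing branch shown above.

No, unsatisfiable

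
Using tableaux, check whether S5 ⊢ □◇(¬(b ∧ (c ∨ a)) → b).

Tableau for the negation ¬□◇(¬(b ∧ (c ∨ a)) → b):
1. ¬□◇(¬(b ∧ (c ∨ a)) → b), w0
2. ¬◇(¬(b ∧ (c ∨ a)) → b), w1
3. ¬(¬(b ∧ (c ∨ a)) → b), w0
4. ¬(b ∧ (c ∨ a)), w0
5. ¬b, w0
6. ¬(¬(b ∧ (c ∨ a)) → b), w1
7. ¬(b ∧ (c ∨ a)), w1
8. ¬b, w1
9. ¬(c ∨ a), w0
10. ¬c, w0
11. ¬a, w0
12. ¬(c ∨ a), w1
13. ¬c, w1
14. ¬a, w1
Accessibility: w0Rw0, w0Rw1, w1Rw0, w1Rw1
The negation has an open branch (countermodel exists).

Not valid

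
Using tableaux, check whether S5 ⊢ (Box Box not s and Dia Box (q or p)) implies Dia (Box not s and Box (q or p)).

Tableau for the negation not ((Box Box not s and Dia Box (q or p)) implies Dia (Box not s and Box (q or p))):
1. not ((Box Box not s and Dia Box (q or p)) implies Dia (Box not s and Box (q or p))), w0
2. Box Box not s and Dia Box (q or p), w0
3. not Dia (Box not s and Box (q or p)), w0
4. Box Box not s, w0
5. Dia Box (q or p), w0
6. not (Box not s and Box (q or p)), w0
7. Box not s, w0
8. not s, w0
9. not Box (q or p), w0
10. Box (q or p), w1
11. not (Box not s and Box (q or p)), w1
12. Box not s, w1
13. not s, w1
14. q or p, w0
15. q or p, w1
16. not Box (q or p), w1
17. p, w0
18. p, w1
19. not (q or p), w2
20. not q, w2
21. not p, w2
22. not (Box not s and Box (q or p)), w2
23. Box not s, w2
24. not s, w2
25. q or p, w2
26. not Box (q or p), w2
27. p, w2
Accessibility: w0Rw0, w0Rw1, w0Rw2, w1Rw0, w1Rw1, w1Rw2, w2Rw0, w2Rw1, w2Rw2
Branch closes: p and not p both at w2.
All branches of the negation close; one closing branch shown above.

Yes, valid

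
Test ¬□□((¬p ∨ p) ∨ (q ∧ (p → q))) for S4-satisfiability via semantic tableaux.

No, unsatisfiable

1. ¬□□((¬p ∨ p) ∨ (q ∧ (p → q))), u
2. ¬□((¬p ∨ p) ∨ (q ∧ (p → q))), v
3. ¬((¬p ∨ p) ∨ (q ∧ (p → q))), w
4. ¬(¬p ∨ p), w
5. ¬(q ∧ (p → q)), w
6. p, w
7. ¬p, w
Accessibility: uRu, uRv, uRw, vRv, vRw, wRw
Branch closes: p and ¬p both at w.
(One branch shown.) All branches close.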